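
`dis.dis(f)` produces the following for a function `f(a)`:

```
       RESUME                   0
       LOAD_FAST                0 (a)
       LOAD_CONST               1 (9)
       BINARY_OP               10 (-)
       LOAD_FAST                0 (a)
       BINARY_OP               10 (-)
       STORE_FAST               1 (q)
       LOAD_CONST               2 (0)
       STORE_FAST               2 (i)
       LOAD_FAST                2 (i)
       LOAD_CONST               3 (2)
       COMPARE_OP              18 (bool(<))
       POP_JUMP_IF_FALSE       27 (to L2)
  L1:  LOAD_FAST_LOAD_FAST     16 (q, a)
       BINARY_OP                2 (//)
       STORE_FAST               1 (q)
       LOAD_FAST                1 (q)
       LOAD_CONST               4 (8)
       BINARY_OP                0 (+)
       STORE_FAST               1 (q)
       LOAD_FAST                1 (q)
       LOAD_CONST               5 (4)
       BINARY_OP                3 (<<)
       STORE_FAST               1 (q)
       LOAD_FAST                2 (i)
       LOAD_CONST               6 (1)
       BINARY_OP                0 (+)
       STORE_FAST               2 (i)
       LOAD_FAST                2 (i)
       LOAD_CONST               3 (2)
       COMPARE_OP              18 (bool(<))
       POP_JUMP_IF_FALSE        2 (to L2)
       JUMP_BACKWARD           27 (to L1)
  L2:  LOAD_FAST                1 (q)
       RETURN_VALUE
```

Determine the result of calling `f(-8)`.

-160

LOAD_FAST a → push -8. Stack: [-8]
LOAD_CONST → push 9. Stack: [-8, 9]
BINARY_OP - → -8 - 9 = -17. Stack: [-17]
LOAD_FAST a → push -8. Stack: [-17, -8]
BINARY_OP - → -17 - -8 = -9. Stack: [-9]
STORE_FAST q → q=-9. Stack: []
LOAD_CONST → push 0. Stack: [0]
STORE_FAST i → i=0. Stack: []
LOAD_FAST i → push 0. Stack: [0]
LOAD_CONST → push 2. Stack: [0, 2]
COMPARE_OP bool(<) → 0 vs 2 = True. Stack: [True]
POP_JUMP_IF_FALSE → pop True; no jump. Stack: []
LOAD_FAST_LOAD_FAST q,a → push -9,-8. Stack: [-9, -8]
BINARY_OP // → -9 // -8 = 1. Stack: [1]
STORE_FAST q → q=1. Stack: []
LOAD_FAST q → push 1. Stack: [1]
LOAD_CONST → push 8. Stack: [1, 8]
BINARY_OP + → 1 + 8 = 9. Stack: [9]
STORE_FAST q → q=9. Stack: []
LOAD_FAST q → push 9. Stack: [9]
LOAD_CONST → push 4. Stack: [9, 4]
BINARY_OP << → 9 << 4 = 144. Stack: [144]
STORE_FAST q → q=144. Stack: []
LOAD_FAST i → push 0. Stack: [0]
LOAD_CONST → push 1. Stack: [0, 1]
BINARY_OP + → 0 + 1 = 1. Stack: [1]
STORE_FAST i → i=1. Stack: []
LOAD_FAST i → push 1. Stack: [1]
LOAD_CONST → push 2. Stack: [1, 2]
COMPARE_OP bool(<) → 1 vs 2 = True. Stack: [True]
POP_JUMP_IF_FALSE → pop True; no jump. Stack: []
LOAD_FAST_LOAD_FAST q,a → push 144,-8. Stack: [144, -8]
BINARY_OP // → 144 // -8 = -18. Stack: [-18]
STORE_FAST q → q=-18. Stack: []
LOAD_FAST q → push -18. Stack: [-18]
LOAD_CONST → push 8. Stack: [-18, 8]
BINARY_OP + → -18 + 8 = -10. Stack: [-10]
STORE_FAST q → q=-10. Stack: []
LOAD_FAST q → push -10. Stack: [-10]
LOAD_CONST → push 4. Stack: [-10, 4]
BINARY_OP << → -10 << 4 = -160. Stack: [-160]
STORE_FAST q → q=-160. Stack: []
LOAD_FAST i → push 1. Stack: [1]
LOAD_CONST → push 1. Stack: [1, 1]
BINARY_OP + → 1 + 1 = 2. Stack: [2]
STORE_FAST i → i=2. Stack: []
LOAD_FAST i → push 2. Stack: [2]
LOAD_CONST → push 2. Stack: [2, 2]
COMPARE_OP bool(<) → 2 vs 2 = False. Stack: [False]
POP_JUMP_IF_FALSE → pop False; jump. Stack: []
LOAD_FAST q → push -160. Stack: [-160]
RETURN_VALUE → return -160.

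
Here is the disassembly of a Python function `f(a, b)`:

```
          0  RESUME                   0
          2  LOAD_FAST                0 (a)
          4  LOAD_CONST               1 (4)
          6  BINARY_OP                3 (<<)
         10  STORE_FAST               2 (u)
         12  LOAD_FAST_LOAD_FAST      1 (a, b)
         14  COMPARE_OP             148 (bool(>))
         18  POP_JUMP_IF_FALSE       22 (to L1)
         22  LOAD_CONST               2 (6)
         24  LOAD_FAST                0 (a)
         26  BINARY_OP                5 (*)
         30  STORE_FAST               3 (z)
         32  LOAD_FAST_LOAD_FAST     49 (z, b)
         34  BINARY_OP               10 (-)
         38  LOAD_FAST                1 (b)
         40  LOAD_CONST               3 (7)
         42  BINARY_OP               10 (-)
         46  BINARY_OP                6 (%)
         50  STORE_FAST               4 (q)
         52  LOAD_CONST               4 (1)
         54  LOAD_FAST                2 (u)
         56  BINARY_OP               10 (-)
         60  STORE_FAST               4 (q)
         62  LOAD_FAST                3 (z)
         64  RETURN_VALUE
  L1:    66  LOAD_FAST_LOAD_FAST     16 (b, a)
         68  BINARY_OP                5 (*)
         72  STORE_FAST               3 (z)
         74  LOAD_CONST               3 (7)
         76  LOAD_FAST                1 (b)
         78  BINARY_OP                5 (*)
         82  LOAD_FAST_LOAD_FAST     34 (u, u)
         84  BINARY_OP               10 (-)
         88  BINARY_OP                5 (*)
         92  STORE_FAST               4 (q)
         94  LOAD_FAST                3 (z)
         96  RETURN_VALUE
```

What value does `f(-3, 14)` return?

LOAD_FAST a → push -3. Stack: [-3]
LOAD_CONST → push 4. Stack: [-3, 4]
BINARY_OP << → -3 << 4 = -48. Stack: [-48]
STORE_FAST u → u=-48. Stack: []
LOAD_FAST_LOAD_FAST a,b → push -3,14. Stack: [-3, 14]
COMPARE_OP bool(>) → -3 vs 14 = False. Stack: [False]
POP_JUMP_IF_FALSE → pop False; jump. Stack: []
LOAD_FAST_LOAD_FAST b,a → push 14,-3. Stack: [14, -3]
BINARY_OP * → 14 * -3 = -42. Stack: [-42]
STORE_FAST z → z=-42. Stack: []
LOAD_CONST → push 7. Stack: [7]
LOAD_FAST b → push 14. Stack: [7, 14]
BINARY_OP * → 7 * 14 = 98. Stack: [98]
LOAD_FAST_LOAD_FAST u,u → push -48,-48. Stack: [98, -48, -48]
BINARY_OP - → -48 - -48 = 0. Stack: [98, 0]
BINARY_OP * → 98 * 0 = 0. Stack: [0]
STORE_FAST q → q=0. Stack: []
LOAD_FAST z → push -42. Stack: [-42]
RETURN_VALUE → return -42.

-42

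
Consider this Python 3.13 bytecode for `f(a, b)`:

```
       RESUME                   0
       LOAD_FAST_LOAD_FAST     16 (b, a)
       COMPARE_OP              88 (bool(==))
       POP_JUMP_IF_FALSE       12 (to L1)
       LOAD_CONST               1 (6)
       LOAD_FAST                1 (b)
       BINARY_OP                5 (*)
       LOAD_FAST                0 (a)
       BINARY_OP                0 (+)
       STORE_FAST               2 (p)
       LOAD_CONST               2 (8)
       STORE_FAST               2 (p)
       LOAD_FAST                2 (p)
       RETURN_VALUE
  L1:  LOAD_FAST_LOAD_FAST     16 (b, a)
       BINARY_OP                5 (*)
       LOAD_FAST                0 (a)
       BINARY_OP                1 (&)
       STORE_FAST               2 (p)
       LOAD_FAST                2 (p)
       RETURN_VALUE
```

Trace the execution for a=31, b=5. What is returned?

LOAD_FAST_LOAD_FAST b,a → push 5,31. Stack: [5, 31]
COMPARE_OP bool(==) → 5 vs 31 = False. Stack: [False]
POP_JUMP_IF_FALSE → pop False; jump. Stack: []
LOAD_FAST_LOAD_FAST b,a → push 5,31. Stack: [5, 31]
BINARY_OP * → 5 * 31 = 155. Stack: [155]
LOAD_FAST a → push 31. Stack: [155, 31]
BINARY_OP & → 155 & 31 = 27. Stack: [27]
STORE_FAST p → p=27. Stack: []
LOAD_FAST p → push 27. Stack: [27]
RETURN_VALUE → return 27.

27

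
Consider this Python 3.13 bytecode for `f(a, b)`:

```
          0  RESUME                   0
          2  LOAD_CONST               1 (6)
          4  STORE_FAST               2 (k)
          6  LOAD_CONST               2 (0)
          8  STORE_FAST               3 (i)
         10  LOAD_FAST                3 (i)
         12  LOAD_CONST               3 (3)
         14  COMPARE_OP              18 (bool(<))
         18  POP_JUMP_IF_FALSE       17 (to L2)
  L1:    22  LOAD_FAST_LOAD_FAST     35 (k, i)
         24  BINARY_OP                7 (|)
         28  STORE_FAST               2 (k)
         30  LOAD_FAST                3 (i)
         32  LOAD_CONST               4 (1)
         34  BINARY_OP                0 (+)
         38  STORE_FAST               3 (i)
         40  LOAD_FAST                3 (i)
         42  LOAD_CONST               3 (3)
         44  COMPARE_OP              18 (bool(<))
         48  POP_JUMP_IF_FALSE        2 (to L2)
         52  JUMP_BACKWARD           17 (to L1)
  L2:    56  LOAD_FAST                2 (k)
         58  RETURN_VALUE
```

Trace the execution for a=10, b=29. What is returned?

LOAD_CONST → push 6. Stack: [6]
STORE_FAST k → k=6. Stack: []
LOAD_CONST → push 0. Stack: [0]
STORE_FAST i → i=0. Stack: []
LOAD_FAST i → push 0. Stack: [0]
LOAD_CONST → push 3. Stack: [0, 3]
COMPARE_OP bool(<) → 0 vs 3 = True. Stack: [True]
POP_JUMP_IF_FALSE → pop True; no jump. Stack: []
LOAD_FAST_LOAD_FAST k,i → push 6,0. Stack: [6, 0]
BINARY_OP | → 6 | 0 = 6. Stack: [6]
STORE_FAST k → k=6. Stack: []
LOAD_FAST i → push 0. Stack: [0]
LOAD_CONST → push 1. Stack: [0, 1]
BINARY_OP + → 0 + 1 = 1. Stack: [1]
STORE_FAST i → i=1. Stack: []
LOAD_FAST i → push 1. Stack: [1]
LOAD_CONST → push 3. Stack: [1, 3]
COMPARE_OP bool(<) → 1 vs 3 = True. Stack: [True]
POP_JUMP_IF_FALSE → pop True; no jump. Stack: []
LOAD_FAST_LOAD_FAST k,i → push 6,1. Stack: [6, 1]
BINARY_OP | → 6 | 1 = 7. Stack: [7]
STORE_FAST k → k=7. Stack: []
LOAD_FAST i → push 1. Stack: [1]
LOAD_CONST → push 1. Stack: [1, 1]
BINARY_OP + → 1 + 1 = 2. Stack: [2]
STORE_FAST i → i=2. Stack: []
LOAD_FAST i → push 2. Stack: [2]
LOAD_CONST → push 3. Stack: [2, 3]
COMPARE_OP bool(<) → 2 vs 3 = True. Stack: [True]
POP_JUMP_IF_FALSE → pop True; no jump. Stack: []
LOAD_FAST_LOAD_FAST k,i → push 7,2. Stack: [7, 2]
BINARY_OP | → 7 | 2 = 7. Stack: [7]
STORE_FAST k → k=7. Stack: []
LOAD_FAST i → push 2. Stack: [2]
LOAD_CONST → push 1. Stack: [2, 1]
BINARY_OP + → 2 + 1 = 3. Stack: [3]
STORE_FAST i → i=3. Stack: []
LOAD_FAST i → push 3. Stack: [3]
LOAD_CONST → push 3. Stack: [3, 3]
COMPARE_OP bool(<) → 3 vs 3 = False. Stack: [False]
POP_JUMP_IF_FALSE → pop False; jump. Stack: []
LOAD_FAST k → push 7. Stack: [7]
RETURN_VALUE → return 7.

7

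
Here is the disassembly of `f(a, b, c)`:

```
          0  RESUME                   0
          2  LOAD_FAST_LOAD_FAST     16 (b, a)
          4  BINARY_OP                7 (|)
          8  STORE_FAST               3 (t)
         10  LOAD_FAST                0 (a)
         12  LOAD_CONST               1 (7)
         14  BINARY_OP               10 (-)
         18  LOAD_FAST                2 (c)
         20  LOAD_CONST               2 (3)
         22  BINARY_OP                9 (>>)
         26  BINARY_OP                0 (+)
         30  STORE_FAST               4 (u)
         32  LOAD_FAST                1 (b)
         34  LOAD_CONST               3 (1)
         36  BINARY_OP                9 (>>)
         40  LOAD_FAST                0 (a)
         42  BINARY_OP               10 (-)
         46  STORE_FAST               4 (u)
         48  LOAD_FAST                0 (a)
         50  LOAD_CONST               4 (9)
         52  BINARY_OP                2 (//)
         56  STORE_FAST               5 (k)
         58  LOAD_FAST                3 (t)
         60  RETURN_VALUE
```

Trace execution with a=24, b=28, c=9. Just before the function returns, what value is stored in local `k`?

2

LOAD_FAST_LOAD_FAST b,a → push 28,24. Stack: [28, 24]
BINARY_OP | → 28 | 24 = 28. Stack: [28]
STORE_FAST t → t=28. Stack: []
LOAD_FAST a → push 24. Stack: [24]
LOAD_CONST → push 7. Stack: [24, 7]
BINARY_OP - → 24 - 7 = 17. Stack: [17]
LOAD_FAST c → push 9. Stack: [17, 9]
LOAD_CONST → push 3. Stack: [17, 9, 3]
BINARY_OP >> → 9 >> 3 = 1. Stack: [17, 1]
BINARY_OP + → 17 + 1 = 18. Stack: [18]
STORE_FAST u → u=18. Stack: []
LOAD_FAST b → push 28. Stack: [28]
LOAD_CONST → push 1. Stack: [28, 1]
BINARY_OP >> → 28 >> 1 = 14. Stack: [14]
LOAD_FAST a → push 24. Stack: [14, 24]
BINARY_OP - → 14 - 24 = -10. Stack: [-10]
STORE_FAST u → u=-10. Stack: []
LOAD_FAST a → push 24. Stack: [24]
LOAD_CONST → push 9. Stack: [24, 9]
BINARY_OP // → 24 // 9 = 2. Stack: [2]
STORE_FAST k → k=2. Stack: []
LOAD_FAST t → push 28. Stack: [28]
RETURN_VALUE → return 28.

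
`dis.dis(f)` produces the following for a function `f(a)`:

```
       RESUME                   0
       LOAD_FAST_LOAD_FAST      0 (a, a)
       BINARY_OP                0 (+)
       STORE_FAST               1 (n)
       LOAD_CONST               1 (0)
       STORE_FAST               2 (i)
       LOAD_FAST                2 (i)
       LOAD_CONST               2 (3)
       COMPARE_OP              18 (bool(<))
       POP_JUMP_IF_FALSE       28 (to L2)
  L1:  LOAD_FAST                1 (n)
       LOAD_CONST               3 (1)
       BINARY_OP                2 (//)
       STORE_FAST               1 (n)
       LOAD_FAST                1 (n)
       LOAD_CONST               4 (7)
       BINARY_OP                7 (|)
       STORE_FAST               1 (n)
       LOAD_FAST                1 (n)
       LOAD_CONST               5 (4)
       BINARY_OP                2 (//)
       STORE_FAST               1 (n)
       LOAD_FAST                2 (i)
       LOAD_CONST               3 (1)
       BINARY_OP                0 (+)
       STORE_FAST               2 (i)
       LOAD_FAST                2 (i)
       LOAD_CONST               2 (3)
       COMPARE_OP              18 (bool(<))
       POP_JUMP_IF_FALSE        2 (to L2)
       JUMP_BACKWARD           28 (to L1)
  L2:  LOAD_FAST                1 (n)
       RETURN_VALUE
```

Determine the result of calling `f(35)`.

LOAD_FAST_LOAD_FAST a,a → push 35,35
BINARY_OP + → 35 + 35 = 70
STORE_FAST n → n=70
LOAD_CONST → push 0
STORE_FAST i → i=0
LOAD_FAST i → push 0
LOAD_CONST → push 3
COMPARE_OP bool(<) → 0 vs 3 = True
POP_JUMP_IF_FALSE → pop True; no jump
LOAD_FAST n → push 70
LOAD_CONST → push 1
BINARY_OP // → 70 // 1 = 70
STORE_FAST n → n=70
LOAD_FAST n → push 70
LOAD_CONST → push 7
BINARY_OP | → 70 | 7 = 71
STORE_FAST n → n=71
LOAD_FAST n → push 71
LOAD_CONST → push 4
BINARY_OP // → 71 // 4 = 17
STORE_FAST n → n=17
LOAD_FAST i → push 0
LOAD_CONST → push 1
BINARY_OP + → 0 + 1 = 1
STORE_FAST i → i=1
LOAD_FAST i → push 1
LOAD_CONST → push 3
COMPARE_OP bool(<) → 1 vs 3 = True
POP_JUMP_IF_FALSE → pop True; no jump
LOAD_FAST n → push 17
LOAD_CONST → push 1
BINARY_OP // → 17 // 1 = 17
STORE_FAST n → n=17
LOAD_FAST n → push 17
LOAD_CONST → push 7
BINARY_OP | → 17 | 7 = 23
STORE_FAST n → n=23
LOAD_FAST n → push 23
LOAD_CONST → push 4
BINARY_OP // → 23 // 4 = 5
STORE_FAST n → n=5
LOAD_FAST i → push 1
LOAD_CONST → push 1
BINARY_OP + → 1 + 1 = 2
STORE_FAST i → i=2
LOAD_FAST i → push 2
LOAD_CONST → push 3
COMPARE_OP bool(<) → 2 vs 3 = True
POP_JUMP_IF_FALSE → pop True; no jump
LOAD_FAST n → push 5
LOAD_CONST → push 1
BINARY_OP // → 5 // 1 = 5
STORE_FAST n → n=5
LOAD_FAST n → push 5
LOAD_CONST → push 7
BINARY_OP | → 5 | 7 = 7
STORE_FAST n → n=7
LOAD_FAST n → push 7
LOAD_CONST → push 4
BINARY_OP // → 7 // 4 = 1
STORE_FAST n → n=1
LOAD_FAST i → push 2
LOAD_CONST → push 1
BINARY_OP + → 2 + 1 = 3
STORE_FAST i → i=3
LOAD_FAST i → push 3
LOAD_CONST → push 3
COMPARE_OP bool(<) → 3 vs 3 = False
POP_JUMP_IF_FALSE → pop False; jump
LOAD_FAST n → push 1
RETURN_VALUE → return 1.

1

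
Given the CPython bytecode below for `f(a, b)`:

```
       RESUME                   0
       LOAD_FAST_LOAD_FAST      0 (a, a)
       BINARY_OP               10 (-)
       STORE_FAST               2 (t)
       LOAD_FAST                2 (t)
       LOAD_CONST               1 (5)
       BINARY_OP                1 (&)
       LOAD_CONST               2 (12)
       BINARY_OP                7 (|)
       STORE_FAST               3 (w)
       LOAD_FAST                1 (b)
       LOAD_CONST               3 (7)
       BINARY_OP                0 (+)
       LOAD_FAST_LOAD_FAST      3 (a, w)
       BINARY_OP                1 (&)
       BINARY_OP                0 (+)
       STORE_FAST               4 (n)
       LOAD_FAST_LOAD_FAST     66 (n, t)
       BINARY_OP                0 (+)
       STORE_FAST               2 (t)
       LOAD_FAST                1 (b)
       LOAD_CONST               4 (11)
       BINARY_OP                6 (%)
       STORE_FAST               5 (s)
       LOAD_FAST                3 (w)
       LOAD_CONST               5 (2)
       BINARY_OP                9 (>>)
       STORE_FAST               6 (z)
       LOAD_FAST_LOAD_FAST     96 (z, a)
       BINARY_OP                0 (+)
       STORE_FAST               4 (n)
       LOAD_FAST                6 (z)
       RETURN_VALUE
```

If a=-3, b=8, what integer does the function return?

3

LOAD_FAST_LOAD_FAST a,a → push -3,-3. Stack: [-3, -3]
BINARY_OP - → -3 - -3 = 0. Stack: [0]
STORE_FAST t → t=0. Stack: []
LOAD_FAST t → push 0. Stack: [0]
LOAD_CONST → push 5. Stack: [0, 5]
BINARY_OP & → 0 & 5 = 0. Stack: [0]
LOAD_CONST → push 12. Stack: [0, 12]
BINARY_OP | → 0 | 12 = 12. Stack: [12]
STORE_FAST w → w=12. Stack: []
LOAD_FAST b → push 8. Stack: [8]
LOAD_CONST → push 7. Stack: [8, 7]
BINARY_OP + → 8 + 7 = 15. Stack: [15]
LOAD_FAST_LOAD_FAST a,w → push -3,12. Stack: [15, -3, 12]
BINARY_OP & → -3 & 12 = 12. Stack: [15, 12]
BINARY_OP + → 15 + 12 = 27. Stack: [27]
STORE_FAST n → n=27. Stack: []
LOAD_FAST_LOAD_FAST n,t → push 27,0. Stack: [27, 0]
BINARY_OP + → 27 + 0 = 27. Stack: [27]
STORE_FAST t → t=27. Stack: []
LOAD_FAST b → push 8. Stack: [8]
LOAD_CONST → push 11. Stack: [8, 11]
BINARY_OP % → 8 % 11 = 8. Stack: [8]
STORE_FAST s → s=8. Stack: []
LOAD_FAST w → push 12. Stack: [12]
LOAD_CONST → push 2. Stack: [12, 2]
BINARY_OP >> → 12 >> 2 = 3. Stack: [3]
STORE_FAST z → z=3. Stack: []
LOAD_FAST_LOAD_FAST z,a → push 3,-3. Stack: [3, -3]
BINARY_OP + → 3 + -3 = 0. Stack: [0]
STORE_FAST n → n=0. Stack: []
LOAD_FAST z → push 3. Stack: [3]
RETURN_VALUE → return 3.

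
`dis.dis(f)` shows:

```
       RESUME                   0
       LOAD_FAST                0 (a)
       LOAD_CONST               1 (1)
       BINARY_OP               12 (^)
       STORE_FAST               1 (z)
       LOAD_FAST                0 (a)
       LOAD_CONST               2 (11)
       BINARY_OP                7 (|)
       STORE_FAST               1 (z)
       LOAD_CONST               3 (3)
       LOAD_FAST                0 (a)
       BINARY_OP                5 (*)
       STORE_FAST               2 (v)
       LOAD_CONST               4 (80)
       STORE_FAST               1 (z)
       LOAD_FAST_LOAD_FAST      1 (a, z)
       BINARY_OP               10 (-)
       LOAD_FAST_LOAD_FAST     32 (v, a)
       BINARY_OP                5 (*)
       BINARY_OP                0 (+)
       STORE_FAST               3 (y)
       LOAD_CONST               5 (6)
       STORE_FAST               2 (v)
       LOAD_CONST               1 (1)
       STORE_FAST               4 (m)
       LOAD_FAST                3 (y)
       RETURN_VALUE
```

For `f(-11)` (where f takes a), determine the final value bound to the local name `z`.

80

LOAD_FAST a → push -11. Stack: [-11]
LOAD_CONST → push 1. Stack: [-11, 1]
BINARY_OP ^ → -11 ^ 1 = -12. Stack: [-12]
STORE_FAST z → z=-12. Stack: []
LOAD_FAST a → push -11. Stack: [-11]
LOAD_CONST → push 11. Stack: [-11, 11]
BINARY_OP | → -11 | 11 = -1. Stack: [-1]
STORE_FAST z → z=-1. Stack: []
LOAD_CONST → push 3. Stack: [3]
LOAD_FAST a → push -11. Stack: [3, -11]
BINARY_OP * → 3 * -11 = -33. Stack: [-33]
STORE_FAST v → v=-33. Stack: []
LOAD_CONST → push 80. Stack: [80]
STORE_FAST z → z=80. Stack: []
LOAD_FAST_LOAD_FAST a,z → push -11,80. Stack: [-11, 80]
BINARY_OP - → -11 - 80 = -91. Stack: [-91]
LOAD_FAST_LOAD_FAST v,a → push -33,-11. Stack: [-91, -33, -11]
BINARY_OP * → -33 * -11 = 363. Stack: [-91, 363]
BINARY_OP + → -91 + 363 = 272. Stack: [272]
STORE_FAST y → y=272. Stack: []
LOAD_CONST → push 6. Stack: [6]
STORE_FAST v → v=6. Stack: []
LOAD_CONST → push 1. Stack: [1]
STORE_FAST m → m=1. Stack: []
LOAD_FAST y → push 272. Stack: [272]
RETURN_VALUE → return 272.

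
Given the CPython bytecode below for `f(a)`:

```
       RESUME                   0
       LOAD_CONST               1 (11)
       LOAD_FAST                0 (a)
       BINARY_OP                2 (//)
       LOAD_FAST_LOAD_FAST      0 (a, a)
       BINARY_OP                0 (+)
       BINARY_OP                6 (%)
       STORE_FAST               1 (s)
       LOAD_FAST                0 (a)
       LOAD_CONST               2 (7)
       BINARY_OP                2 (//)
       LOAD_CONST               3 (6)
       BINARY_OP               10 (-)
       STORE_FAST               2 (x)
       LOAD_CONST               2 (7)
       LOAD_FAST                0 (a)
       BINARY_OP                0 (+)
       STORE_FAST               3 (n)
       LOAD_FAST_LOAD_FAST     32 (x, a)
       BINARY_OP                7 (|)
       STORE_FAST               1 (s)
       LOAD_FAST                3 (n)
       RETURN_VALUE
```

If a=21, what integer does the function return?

LOAD_CONST → push 11. Stack: [11]
LOAD_FAST a → push 21. Stack: [11, 21]
BINARY_OP // → 11 // 21 = 0. Stack: [0]
LOAD_FAST_LOAD_FAST a,a → push 21,21. Stack: [0, 21, 21]
BINARY_OP + → 21 + 21 = 42. Stack: [0, 42]
BINARY_OP % → 0 % 42 = 0. Stack: [0]
STORE_FAST s → s=0. Stack: []
LOAD_FAST a → push 21. Stack: [21]
LOAD_CONST → push 7. Stack: [21, 7]
BINARY_OP // → 21 // 7 = 3. Stack: [3]
LOAD_CONST → push 6. Stack: [3, 6]
BINARY_OP - → 3 - 6 = -3. Stack: [-3]
STORE_FAST x → x=-3. Stack: []
LOAD_CONST → push 7. Stack: [7]
LOAD_FAST a → push 21. Stack: [7, 21]
BINARY_OP + → 7 + 21 = 28. Stack: [28]
STORE_FAST n → n=28. Stack: []
LOAD_FAST_LOAD_FAST x,a → push -3,21. Stack: [-3, 21]
BINARY_OP | → -3 | 21 = -3. Stack: [-3]
STORE_FAST s → s=-3. Stack: []
LOAD_FAST n → push 28. Stack: [28]
RETURN_VALUE → return 28.

28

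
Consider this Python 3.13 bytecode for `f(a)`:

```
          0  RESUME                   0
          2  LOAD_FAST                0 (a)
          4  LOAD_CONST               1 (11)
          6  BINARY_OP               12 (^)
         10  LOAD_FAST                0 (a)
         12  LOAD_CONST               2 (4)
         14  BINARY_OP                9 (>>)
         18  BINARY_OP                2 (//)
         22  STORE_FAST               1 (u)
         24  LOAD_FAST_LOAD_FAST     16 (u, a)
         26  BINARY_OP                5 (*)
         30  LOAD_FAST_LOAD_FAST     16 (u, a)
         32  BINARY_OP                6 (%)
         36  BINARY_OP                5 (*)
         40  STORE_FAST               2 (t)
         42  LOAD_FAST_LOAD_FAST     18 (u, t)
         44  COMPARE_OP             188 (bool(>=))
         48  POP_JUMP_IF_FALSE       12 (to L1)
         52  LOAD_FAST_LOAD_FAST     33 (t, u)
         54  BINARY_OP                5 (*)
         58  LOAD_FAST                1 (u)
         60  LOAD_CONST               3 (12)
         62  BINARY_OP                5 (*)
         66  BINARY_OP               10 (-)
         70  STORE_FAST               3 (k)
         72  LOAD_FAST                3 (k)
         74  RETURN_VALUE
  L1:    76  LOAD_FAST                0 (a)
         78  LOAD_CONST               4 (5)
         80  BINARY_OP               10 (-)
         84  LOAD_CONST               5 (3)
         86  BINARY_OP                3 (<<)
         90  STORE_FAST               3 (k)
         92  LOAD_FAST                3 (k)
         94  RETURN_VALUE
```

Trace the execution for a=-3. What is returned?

-64

LOAD_FAST a → push -3. Stack: [-3]
LOAD_CONST → push 11. Stack: [-3, 11]
BINARY_OP ^ → -3 ^ 11 = -10. Stack: [-10]
LOAD_FAST a → push -3. Stack: [-10, -3]
LOAD_CONST → push 4. Stack: [-10, -3, 4]
BINARY_OP >> → -3 >> 4 = -1. Stack: [-10, -1]
BINARY_OP // → -10 // -1 = 10. Stack: [10]
STORE_FAST u → u=10. Stack: []
LOAD_FAST_LOAD_FAST u,a → push 10,-3. Stack: [10, -3]
BINARY_OP * → 10 * -3 = -30. Stack: [-30]
LOAD_FAST_LOAD_FAST u,a → push 10,-3. Stack: [-30, 10, -3]
BINARY_OP % → 10 % -3 = -2. Stack: [-30, -2]
BINARY_OP * → -30 * -2 = 60. Stack: [60]
STORE_FAST t → t=60. Stack: []
LOAD_FAST_LOAD_FAST u,t → push 10,60. Stack: [10, 60]
COMPARE_OP bool(>=) → 10 vs 60 = False. Stack: [False]
POP_JUMP_IF_FALSE → pop False; jump. Stack: []
LOAD_FAST a → push -3. Stack: [-3]
LOAD_CONST → push 5. Stack: [-3, 5]
BINARY_OP - → -3 - 5 = -8. Stack: [-8]
LOAD_CONST → push 3. Stack: [-8, 3]
BINARY_OP << → -8 << 3 = -64. Stack: [-64]
STORE_FAST k → k=-64. Stack: []
LOAD_FAST k → push -64. Stack: [-64]
RETURN_VALUE → return -64.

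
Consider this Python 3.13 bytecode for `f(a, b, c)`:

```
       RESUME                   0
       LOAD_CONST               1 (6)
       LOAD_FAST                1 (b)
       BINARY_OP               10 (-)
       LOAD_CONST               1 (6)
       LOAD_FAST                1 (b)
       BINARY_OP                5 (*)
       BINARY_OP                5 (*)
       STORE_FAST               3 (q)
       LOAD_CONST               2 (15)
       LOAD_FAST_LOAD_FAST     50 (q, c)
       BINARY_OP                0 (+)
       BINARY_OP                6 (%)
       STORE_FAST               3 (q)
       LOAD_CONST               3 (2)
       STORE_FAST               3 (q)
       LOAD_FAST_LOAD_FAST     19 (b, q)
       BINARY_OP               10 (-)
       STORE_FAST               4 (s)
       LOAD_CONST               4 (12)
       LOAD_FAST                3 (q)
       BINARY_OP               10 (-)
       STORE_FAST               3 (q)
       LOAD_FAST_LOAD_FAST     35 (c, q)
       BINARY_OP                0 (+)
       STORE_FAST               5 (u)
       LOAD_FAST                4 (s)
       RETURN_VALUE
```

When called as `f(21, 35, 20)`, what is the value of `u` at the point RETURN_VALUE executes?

30

LOAD_CONST → push 6. Stack: [6]
LOAD_FAST b → push 35. Stack: [6, 35]
BINARY_OP - → 6 - 35 = -29. Stack: [-29]
LOAD_CONST → push 6. Stack: [-29, 6]
LOAD_FAST b → push 35. Stack: [-29, 6, 35]
BINARY_OP * → 6 * 35 = 210. Stack: [-29, 210]
BINARY_OP * → -29 * 210 = -6090. Stack: [-6090]
STORE_FAST q → q=-6090. Stack: []
LOAD_CONST → push 15. Stack: [15]
LOAD_FAST_LOAD_FAST q,c → push -6090,20. Stack: [15, -6090, 20]
BINARY_OP + → -6090 + 20 = -6070. Stack: [15, -6070]
BINARY_OP % → 15 % -6070 = -6055. Stack: [-6055]
STORE_FAST q → q=-6055. Stack: []
LOAD_CONST → push 2. Stack: [2]
STORE_FAST q → q=2. Stack: []
LOAD_FAST_LOAD_FAST b,q → push 35,2. Stack: [35, 2]
BINARY_OP - → 35 - 2 = 33. Stack: [33]
STORE_FAST s → s=33. Stack: []
LOAD_CONST → push 12. Stack: [12]
LOAD_FAST q → push 2. Stack: [12, 2]
BINARY_OP - → 12 - 2 = 10. Stack: [10]
STORE_FAST q → q=10. Stack: []
LOAD_FAST_LOAD_FAST c,q → push 20,10. Stack: [20, 10]
BINARY_OP + → 20 + 10 = 30. Stack: [30]
STORE_FAST u → u=30. Stack: []
LOAD_FAST s → push 33. Stack: [33]
RETURN_VALUE → return 33.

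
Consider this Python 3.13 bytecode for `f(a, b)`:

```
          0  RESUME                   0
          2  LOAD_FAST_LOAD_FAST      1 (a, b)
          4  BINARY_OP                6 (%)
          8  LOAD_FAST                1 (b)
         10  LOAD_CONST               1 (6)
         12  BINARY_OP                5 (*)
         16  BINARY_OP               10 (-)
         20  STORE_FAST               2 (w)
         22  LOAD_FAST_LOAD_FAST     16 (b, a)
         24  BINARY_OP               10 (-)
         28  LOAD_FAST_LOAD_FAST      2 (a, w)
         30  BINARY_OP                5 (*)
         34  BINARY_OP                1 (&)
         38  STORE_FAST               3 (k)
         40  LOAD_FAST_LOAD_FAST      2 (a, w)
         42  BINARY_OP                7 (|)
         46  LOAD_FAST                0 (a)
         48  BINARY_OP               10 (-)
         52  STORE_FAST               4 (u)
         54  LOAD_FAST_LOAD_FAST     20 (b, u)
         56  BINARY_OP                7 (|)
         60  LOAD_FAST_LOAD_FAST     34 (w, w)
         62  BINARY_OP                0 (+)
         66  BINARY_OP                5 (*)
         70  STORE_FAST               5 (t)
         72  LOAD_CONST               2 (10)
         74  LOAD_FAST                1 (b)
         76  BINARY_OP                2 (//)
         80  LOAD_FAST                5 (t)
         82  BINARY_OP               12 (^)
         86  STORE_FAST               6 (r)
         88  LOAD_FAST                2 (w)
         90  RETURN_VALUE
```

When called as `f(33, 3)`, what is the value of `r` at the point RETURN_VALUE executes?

LOAD_FAST_LOAD_FAST a,b → push 33,3. Stack: [33, 3]
BINARY_OP % → 33 % 3 = 0. Stack: [0]
LOAD_FAST b → push 3. Stack: [0, 3]
LOAD_CONST → push 6. Stack: [0, 3, 6]
BINARY_OP * → 3 * 6 = 18. Stack: [0, 18]
BINARY_OP - → 0 - 18 = -18. Stack: [-18]
STORE_FAST w → w=-18. Stack: []
LOAD_FAST_LOAD_FAST b,a → push 3,33. Stack: [3, 33]
BINARY_OP - → 3 - 33 = -30. Stack: [-30]
LOAD_FAST_LOAD_FAST a,w → push 33,-18. Stack: [-30, 33, -18]
BINARY_OP * → 33 * -18 = -594. Stack: [-30, -594]
BINARY_OP & → -30 & -594 = -606. Stack: [-606]
STORE_FAST k → k=-606. Stack: []
LOAD_FAST_LOAD_FAST a,w → push 33,-18. Stack: [33, -18]
BINARY_OP | → 33 | -18 = -17. Stack: [-17]
LOAD_FAST a → push 33. Stack: [-17, 33]
BINARY_OP - → -17 - 33 = -50. Stack: [-50]
STORE_FAST u → u=-50. Stack: []
LOAD_FAST_LOAD_FAST b,u → push 3,-50. Stack: [3, -50]
BINARY_OP | → 3 | -50 = -49. Stack: [-49]
LOAD_FAST_LOAD_FAST w,w → push -18,-18. Stack: [-49, -18, -18]
BINARY_OP + → -18 + -18 = -36. Stack: [-49, -36]
BINARY_OP * → -49 * -36 = 1764. Stack: [1764]
STORE_FAST t → t=1764. Stack: []
LOAD_CONST → push 10. Stack: [10]
LOAD_FAST b → push 3. Stack: [10, 3]
BINARY_OP // → 10 // 3 = 3. Stack: [3]
LOAD_FAST t → push 1764. Stack: [3, 1764]
BINARY_OP ^ → 3 ^ 1764 = 1767. Stack: [1767]
STORE_FAST r → r=1767. Stack: []
LOAD_FAST w → push -18. Stack: [-18]
RETURN_VALUE → return -18.

1767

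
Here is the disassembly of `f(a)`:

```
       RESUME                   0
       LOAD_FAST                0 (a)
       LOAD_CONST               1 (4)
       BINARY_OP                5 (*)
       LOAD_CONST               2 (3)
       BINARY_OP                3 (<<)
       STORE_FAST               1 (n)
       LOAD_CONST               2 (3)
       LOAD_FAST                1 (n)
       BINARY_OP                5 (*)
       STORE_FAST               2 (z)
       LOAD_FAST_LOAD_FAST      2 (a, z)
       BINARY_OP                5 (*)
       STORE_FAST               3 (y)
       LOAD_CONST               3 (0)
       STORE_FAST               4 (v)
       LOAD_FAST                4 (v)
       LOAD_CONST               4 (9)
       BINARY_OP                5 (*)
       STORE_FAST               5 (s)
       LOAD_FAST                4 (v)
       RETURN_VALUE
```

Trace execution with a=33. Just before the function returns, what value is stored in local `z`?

LOAD_FAST a → push 33. Stack: [33]
LOAD_CONST → push 4. Stack: [33, 4]
BINARY_OP * → 33 * 4 = 132. Stack: [132]
LOAD_CONST → push 3. Stack: [132, 3]
BINARY_OP << → 132 << 3 = 1056. Stack: [1056]
STORE_FAST n → n=1056. Stack: []
LOAD_CONST → push 3. Stack: [3]
LOAD_FAST n → push 1056. Stack: [3, 1056]
BINARY_OP * → 3 * 1056 = 3168. Stack: [3168]
STORE_FAST z → z=3168. Stack: []
LOAD_FAST_LOAD_FAST a,z → push 33,3168. Stack: [33, 3168]
BINARY_OP * → 33 * 3168 = 104544. Stack: [104544]
STORE_FAST y → y=104544. Stack: []
LOAD_CONST → push 0. Stack: [0]
STORE_FAST v → v=0. Stack: []
LOAD_FAST v → push 0. Stack: [0]
LOAD_CONST → push 9. Stack: [0, 9]
BINARY_OP * → 0 * 9 = 0. Stack: [0]
STORE_FAST s → s=0. Stack: []
LOAD_FAST v → push 0. Stack: [0]
RETURN_VALUE → return 0.

3168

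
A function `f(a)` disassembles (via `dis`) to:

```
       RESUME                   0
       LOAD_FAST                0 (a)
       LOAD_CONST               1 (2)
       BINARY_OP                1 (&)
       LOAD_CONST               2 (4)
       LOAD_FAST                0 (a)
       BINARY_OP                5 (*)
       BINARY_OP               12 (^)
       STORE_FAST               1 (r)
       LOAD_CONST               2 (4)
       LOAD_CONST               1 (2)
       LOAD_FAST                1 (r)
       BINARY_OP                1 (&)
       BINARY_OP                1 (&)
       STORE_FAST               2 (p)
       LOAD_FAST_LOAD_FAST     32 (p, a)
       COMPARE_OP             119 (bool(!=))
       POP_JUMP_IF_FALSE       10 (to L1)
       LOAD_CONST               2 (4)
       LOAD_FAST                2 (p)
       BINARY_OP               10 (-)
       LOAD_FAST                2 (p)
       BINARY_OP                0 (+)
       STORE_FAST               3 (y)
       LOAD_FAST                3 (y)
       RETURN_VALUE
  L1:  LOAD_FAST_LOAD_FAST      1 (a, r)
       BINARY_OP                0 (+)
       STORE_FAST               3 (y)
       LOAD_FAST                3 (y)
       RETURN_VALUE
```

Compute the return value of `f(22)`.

4

LOAD_FAST a → push 22. Stack: [22]
LOAD_CONST → push 2. Stack: [22, 2]
BINARY_OP & → 22 & 2 = 2. Stack: [2]
LOAD_CONST → push 4. Stack: [2, 4]
LOAD_FAST a → push 22. Stack: [2, 4, 22]
BINARY_OP * → 4 * 22 = 88. Stack: [2, 88]
BINARY_OP ^ → 2 ^ 88 = 90. Stack: [90]
STORE_FAST r → r=90. Stack: []
LOAD_CONST → push 4. Stack: [4]
LOAD_CONST → push 2. Stack: [4, 2]
LOAD_FAST r → push 90. Stack: [4, 2, 90]
BINARY_OP & → 2 & 90 = 2. Stack: [4, 2]
BINARY_OP & → 4 & 2 = 0. Stack: [0]
STORE_FAST p → p=0. Stack: []
LOAD_FAST_LOAD_FAST p,a → push 0,22. Stack: [0, 22]
COMPARE_OP bool(!=) → 0 vs 22 = True. Stack: [True]
POP_JUMP_IF_FALSE → pop True; no jump. Stack: []
LOAD_CONST → push 4. Stack: [4]
LOAD_FAST p → push 0. Stack: [4, 0]
BINARY_OP - → 4 - 0 = 4. Stack: [4]
LOAD_FAST p → push 0. Stack: [4, 0]
BINARY_OP + → 4 + 0 = 4. Stack: [4]
STORE_FAST y → y=4. Stack: []
LOAD_FAST y → push 4. Stack: [4]
RETURN_VALUE → return 4.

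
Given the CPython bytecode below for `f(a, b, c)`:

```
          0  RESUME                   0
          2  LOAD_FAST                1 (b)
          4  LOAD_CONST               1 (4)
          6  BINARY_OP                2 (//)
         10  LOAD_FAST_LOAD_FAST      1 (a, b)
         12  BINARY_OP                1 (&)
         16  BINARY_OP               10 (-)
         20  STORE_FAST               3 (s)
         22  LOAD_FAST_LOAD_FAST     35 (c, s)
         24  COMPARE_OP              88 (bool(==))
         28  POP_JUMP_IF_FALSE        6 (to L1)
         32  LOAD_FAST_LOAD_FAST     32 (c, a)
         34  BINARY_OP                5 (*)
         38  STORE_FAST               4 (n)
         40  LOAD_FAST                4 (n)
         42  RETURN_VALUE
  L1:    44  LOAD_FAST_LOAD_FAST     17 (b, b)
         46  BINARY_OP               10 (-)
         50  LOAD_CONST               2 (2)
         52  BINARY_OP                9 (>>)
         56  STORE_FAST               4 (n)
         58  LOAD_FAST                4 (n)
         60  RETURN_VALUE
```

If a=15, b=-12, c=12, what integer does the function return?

0

LOAD_FAST b → push -12. Stack: [-12]
LOAD_CONST → push 4. Stack: [-12, 4]
BINARY_OP // → -12 // 4 = -3. Stack: [-3]
LOAD_FAST_LOAD_FAST a,b → push 15,-12. Stack: [-3, 15, -12]
BINARY_OP & → 15 & -12 = 4. Stack: [-3, 4]
BINARY_OP - → -3 - 4 = -7. Stack: [-7]
STORE_FAST s → s=-7. Stack: []
LOAD_FAST_LOAD_FAST c,s → push 12,-7. Stack: [12, -7]
COMPARE_OP bool(==) → 12 vs -7 = False. Stack: [False]
POP_JUMP_IF_FALSE → pop False; jump. Stack: []
LOAD_FAST_LOAD_FAST b,b → push -12,-12. Stack: [-12, -12]
BINARY_OP - → -12 - -12 = 0. Stack: [0]
LOAD_CONST → push 2. Stack: [0, 2]
BINARY_OP >> → 0 >> 2 = 0. Stack: [0]
STORE_FAST n → n=0. Stack: []
LOAD_FAST n → push 0. Stack: [0]
RETURN_VALUE → return 0.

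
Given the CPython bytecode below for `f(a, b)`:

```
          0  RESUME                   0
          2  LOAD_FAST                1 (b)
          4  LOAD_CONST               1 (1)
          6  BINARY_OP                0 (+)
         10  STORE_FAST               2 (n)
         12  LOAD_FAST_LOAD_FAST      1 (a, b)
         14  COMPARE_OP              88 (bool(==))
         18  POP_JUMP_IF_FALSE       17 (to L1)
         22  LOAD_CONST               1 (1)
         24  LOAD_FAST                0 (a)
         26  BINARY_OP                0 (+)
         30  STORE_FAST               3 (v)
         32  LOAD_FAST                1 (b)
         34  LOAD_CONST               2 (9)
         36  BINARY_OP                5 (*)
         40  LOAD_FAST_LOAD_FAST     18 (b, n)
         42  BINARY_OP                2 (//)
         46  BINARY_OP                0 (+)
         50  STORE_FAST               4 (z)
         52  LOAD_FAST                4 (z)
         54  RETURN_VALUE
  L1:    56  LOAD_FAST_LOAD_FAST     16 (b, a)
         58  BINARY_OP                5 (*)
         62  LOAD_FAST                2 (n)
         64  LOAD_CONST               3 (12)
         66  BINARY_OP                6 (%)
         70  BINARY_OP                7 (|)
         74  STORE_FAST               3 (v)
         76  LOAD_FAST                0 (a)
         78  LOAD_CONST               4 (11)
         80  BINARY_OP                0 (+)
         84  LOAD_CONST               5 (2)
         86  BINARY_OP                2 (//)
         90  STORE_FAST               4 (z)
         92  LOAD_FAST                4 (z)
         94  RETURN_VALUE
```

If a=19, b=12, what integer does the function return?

15

LOAD_FAST b → push 12. Stack: [12]
LOAD_CONST → push 1. Stack: [12, 1]
BINARY_OP + → 12 + 1 = 13. Stack: [13]
STORE_FAST n → n=13. Stack: []
LOAD_FAST_LOAD_FAST a,b → push 19,12. Stack: [19, 12]
COMPARE_OP bool(==) → 19 vs 12 = False. Stack: [False]
POP_JUMP_IF_FALSE → pop False; jump. Stack: []
LOAD_FAST_LOAD_FAST b,a → push 12,19. Stack: [12, 19]
BINARY_OP * → 12 * 19 = 228. Stack: [228]
LOAD_FAST n → push 13. Stack: [228, 13]
LOAD_CONST → push 12. Stack: [228, 13, 12]
BINARY_OP % → 13 % 12 = 1. Stack: [228, 1]
BINARY_OP | → 228 | 1 = 229. Stack: [229]
STORE_FAST v → v=229. Stack: []
LOAD_FAST a → push 19. Stack: [19]
LOAD_CONST → push 11. Stack: [19, 11]
BINARY_OP + → 19 + 11 = 30. Stack: [30]
LOAD_CONST → push 2. Stack: [30, 2]
BINARY_OP // → 30 // 2 = 15. Stack: [15]
STORE_FAST z → z=15. Stack: []
LOAD_FAST z → push 15. Stack: [15]
RETURN_VALUE → return 15.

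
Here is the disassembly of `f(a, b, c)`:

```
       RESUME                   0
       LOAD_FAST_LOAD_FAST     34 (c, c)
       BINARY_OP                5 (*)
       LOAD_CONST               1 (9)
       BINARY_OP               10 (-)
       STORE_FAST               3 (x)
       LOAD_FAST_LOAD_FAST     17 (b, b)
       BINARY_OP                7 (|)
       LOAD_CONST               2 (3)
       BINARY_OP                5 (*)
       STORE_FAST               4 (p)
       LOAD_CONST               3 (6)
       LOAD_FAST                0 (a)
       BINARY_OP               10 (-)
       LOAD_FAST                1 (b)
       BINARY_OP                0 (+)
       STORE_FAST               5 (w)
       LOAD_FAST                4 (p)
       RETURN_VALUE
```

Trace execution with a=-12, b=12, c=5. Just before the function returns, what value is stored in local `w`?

30

LOAD_FAST_LOAD_FAST c,c → push 5,5. Stack: [5, 5]
BINARY_OP * → 5 * 5 = 25. Stack: [25]
LOAD_CONST → push 9. Stack: [25, 9]
BINARY_OP - → 25 - 9 = 16. Stack: [16]
STORE_FAST x → x=16. Stack: []
LOAD_FAST_LOAD_FAST b,b → push 12,12. Stack: [12, 12]
BINARY_OP | → 12 | 12 = 12. Stack: [12]
LOAD_CONST → push 3. Stack: [12, 3]
BINARY_OP * → 12 * 3 = 36. Stack: [36]
STORE_FAST p → p=36. Stack: []
LOAD_CONST → push 6. Stack: [6]
LOAD_FAST a → push -12. Stack: [6, -12]
BINARY_OP - → 6 - -12 = 18. Stack: [18]
LOAD_FAST b → push 12. Stack: [18, 12]
BINARY_OP + → 18 + 12 = 30. Stack: [30]
STORE_FAST w → w=30. Stack: []
LOAD_FAST p → push 36. Stack: [36]
RETURN_VALUE → return 36.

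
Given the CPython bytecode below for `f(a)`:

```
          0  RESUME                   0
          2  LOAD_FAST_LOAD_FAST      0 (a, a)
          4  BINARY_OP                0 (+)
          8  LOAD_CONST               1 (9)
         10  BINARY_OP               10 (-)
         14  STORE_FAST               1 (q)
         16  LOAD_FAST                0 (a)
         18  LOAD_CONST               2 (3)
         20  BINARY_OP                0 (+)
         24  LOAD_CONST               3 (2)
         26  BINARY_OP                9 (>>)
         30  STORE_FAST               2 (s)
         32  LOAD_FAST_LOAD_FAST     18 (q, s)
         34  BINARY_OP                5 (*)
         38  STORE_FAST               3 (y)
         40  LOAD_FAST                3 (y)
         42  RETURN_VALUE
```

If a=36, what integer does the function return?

567

LOAD_FAST_LOAD_FAST a,a → push 36,36. Stack: [36, 36]
BINARY_OP + → 36 + 36 = 72. Stack: [72]
LOAD_CONST → push 9. Stack: [72, 9]
BINARY_OP - → 72 - 9 = 63. Stack: [63]
STORE_FAST q → q=63. Stack: []
LOAD_FAST a → push 36. Stack: [36]
LOAD_CONST → push 3. Stack: [36, 3]
BINARY_OP + → 36 + 3 = 39. Stack: [39]
LOAD_CONST → push 2. Stack: [39, 2]
BINARY_OP >> → 39 >> 2 = 9. Stack: [9]
STORE_FAST s → s=9. Stack: []
LOAD_FAST_LOAD_FAST q,s → push 63,9. Stack: [63, 9]
BINARY_OP * → 63 * 9 = 567. Stack: [567]
STORE_FAST y → y=567. Stack: []
LOAD_FAST y → push 567. Stack: [567]
RETURN_VALUE → return 567.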